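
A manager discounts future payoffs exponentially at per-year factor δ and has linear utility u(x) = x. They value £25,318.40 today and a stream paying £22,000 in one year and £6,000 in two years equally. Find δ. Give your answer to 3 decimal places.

δ ≈ 0.920

Present value of the stream is 22000·δ + 6000·δ². Indifference gives 22000δ + 6000δ² = 25318.40.
So 6000δ² + 22000δ − 25318.40 = 0.
δ = (−22000 + √(22000² + 4·6000·25318.40)) / (2·6000) = (−22000 + √1091641600.00) / 12000 ≈ 0.920.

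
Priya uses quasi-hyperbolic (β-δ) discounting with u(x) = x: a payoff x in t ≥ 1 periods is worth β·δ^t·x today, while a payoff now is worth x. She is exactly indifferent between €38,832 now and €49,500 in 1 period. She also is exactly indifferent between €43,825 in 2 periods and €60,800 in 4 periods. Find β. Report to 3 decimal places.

β ≈ 0.924

Both payoffs in the second observation are in the future, so β drops out: δ^2·43825 = δ^4·60800 ⇒ δ^2 = 43825/60800 = 0.72081, so δ = 0.84900.
The first indifference: 38832 = β·δ·49500, so β = 38832/(δ·49500) = 38832/(0.84900·49500) ≈ 0.924.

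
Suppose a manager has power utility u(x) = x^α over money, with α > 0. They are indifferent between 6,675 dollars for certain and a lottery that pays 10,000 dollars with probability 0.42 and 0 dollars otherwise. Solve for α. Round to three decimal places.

α ≈ 2.146

EU(lottery) = 0.42·10000^α + 0.58·0 = 0.42·10000^α.
Equating: 6675^α = 0.42·10000^α, i.e. 0.6675^α = 0.42.
Take logs: α = ln 0.42 / ln(6675/10000) ≈ 2.14613.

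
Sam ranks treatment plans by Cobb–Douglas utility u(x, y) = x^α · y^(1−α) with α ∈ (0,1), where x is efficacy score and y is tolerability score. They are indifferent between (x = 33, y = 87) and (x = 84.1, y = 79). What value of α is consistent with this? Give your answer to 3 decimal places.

Set the two utilities equal: 33^α·87^(1−α) = 84.1^α·79^(1−α).
Taking logs: α·ln 33 + (1−α)·ln 87 = α·ln 84.1 + (1−α)·ln 79, i.e. α·-0.935499 = (1−α)·-0.096460.
So α/(1−α) = (-0.096460)/(-0.935499) = 0.103111, and α = 0.103111/1.103111 ≈ 0.093.

α ≈ 0.093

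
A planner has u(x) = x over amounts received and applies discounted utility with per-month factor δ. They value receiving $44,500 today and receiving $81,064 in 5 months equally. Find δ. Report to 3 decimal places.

Indifference means u(44500) = δ^5 · u(81064), so δ^5 = u(44500)/u(81064).
With u(x) = x: δ^5 = 44500/81064 = 0.54895.
So δ = 0.54895^(1/5) ≈ 0.887.

δ ≈ 0.887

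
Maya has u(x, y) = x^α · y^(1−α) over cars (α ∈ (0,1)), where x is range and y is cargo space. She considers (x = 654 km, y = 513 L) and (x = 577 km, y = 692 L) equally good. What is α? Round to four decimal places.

Indifference: 654^α · 513^(1−α) = 577^α · 692^(1−α).
Taking logs: α·ln 654 + (1−α)·ln 513 = α·ln 577 + (1−α)·ln 692, i.e. α·0.1252651 = (1−α)·0.2993101.
So α/(1−α) = (0.2993101)/(0.1252651) = 2.3894133, and α = 2.3894133/3.3894133 ≈ 0.7050.

α ≈ 0.7050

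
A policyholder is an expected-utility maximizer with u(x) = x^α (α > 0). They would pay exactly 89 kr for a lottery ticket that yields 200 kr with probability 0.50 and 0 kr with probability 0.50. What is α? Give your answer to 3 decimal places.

α ≈ 0.856

Since u(0) = 0, the lottery's EU is 0.50·200^α.
Equating: 89^α = 0.50·200^α, i.e. 0.4450^α = 0.50.
α = ln(0.50) / ln(89/200) = -0.693147/-0.809681 ≈ 0.856.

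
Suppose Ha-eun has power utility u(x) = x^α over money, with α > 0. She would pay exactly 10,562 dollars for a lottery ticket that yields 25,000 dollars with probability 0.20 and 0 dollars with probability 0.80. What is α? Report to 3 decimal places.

α ≈ 1.868

Since u(0) = 0, the lottery's EU is 0.20·25000^α.
Equating: 10562^α = 0.20·25000^α, i.e. 0.4225^α = 0.20.
Take logs: α = ln 0.20 / ln(10562/25000) ≈ 1.86794.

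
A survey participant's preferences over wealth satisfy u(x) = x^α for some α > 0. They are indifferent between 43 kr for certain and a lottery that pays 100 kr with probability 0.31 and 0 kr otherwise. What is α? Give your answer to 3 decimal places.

Since u(0) = 0, the lottery's EU is 0.31·100^α.
Indifference: 43^α = 0.31·100^α, so (43/100)^α = 0.31.
Taking logs: α·ln(43/100) = ln(0.31), so α = -1.171183 / -0.843970 ≈ 1.388.

α ≈ 1.388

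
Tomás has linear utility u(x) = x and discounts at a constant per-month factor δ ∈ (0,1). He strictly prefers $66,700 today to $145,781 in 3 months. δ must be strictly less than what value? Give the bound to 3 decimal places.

δ < 0.771

Under u(x) = x this choice says 66700 > δ^3·145781.
Dividing by 145781: δ^3 < 0.45754. Both sides are positive, so the cube root keeps the direction.
δ < 0.45754^(1/3) = 0.771.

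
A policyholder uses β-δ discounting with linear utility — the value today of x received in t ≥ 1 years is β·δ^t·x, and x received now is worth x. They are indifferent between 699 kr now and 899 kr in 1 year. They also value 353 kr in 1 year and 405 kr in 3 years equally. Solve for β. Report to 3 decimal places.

The second indifference involves only future payoffs, so β cancels: β·δ^1·353 = β·δ^3·405, giving δ^2 = 353/405 = 0.87160, so δ = 0.93360.
Now use the now-vs-future pair: 699 = β·δ·899 gives β = 699/(0.93360·899) ≈ 0.833.

β ≈ 0.833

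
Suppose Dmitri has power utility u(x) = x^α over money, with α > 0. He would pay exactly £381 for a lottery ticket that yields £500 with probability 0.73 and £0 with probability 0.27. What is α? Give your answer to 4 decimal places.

α ≈ 1.1578

EU(lottery) = 0.73·500^α + 0.27·0 = 0.73·500^α.
Equating: 381^α = 0.73·500^α, i.e. 0.7620^α = 0.73.
α = ln(0.73) / ln(381/500) = -0.3147107/-0.2718087 ≈ 1.1578.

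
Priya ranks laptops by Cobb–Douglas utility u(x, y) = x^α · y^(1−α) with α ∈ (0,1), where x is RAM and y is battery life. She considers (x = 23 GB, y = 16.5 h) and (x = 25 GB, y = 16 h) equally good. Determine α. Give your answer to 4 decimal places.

The Cobb–Douglas utilities coincide, so 23^α·16.5^(1−α) = 25^α·16^(1−α).
Rearrange to (23/25)^α = (16/16.5)^(1−α) and take logs: α·-0.0833816 = (1−α)·-0.0307717.
So α/(1−α) = (-0.0307717)/(-0.0833816) = 0.3690466, and α = 0.3690466/1.3690466 ≈ 0.2696.

α ≈ 0.2696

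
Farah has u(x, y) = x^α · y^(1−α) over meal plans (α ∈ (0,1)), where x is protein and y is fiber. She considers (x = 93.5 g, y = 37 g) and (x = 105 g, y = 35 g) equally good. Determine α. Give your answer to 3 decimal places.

Set the two utilities equal: 93.5^α·37^(1−α) = 105^α·35^(1−α).
(93.5/105)^α = (35/37)^(1−α); take logs: α·ln(93.5/105) = (1−α)·ln(35/37), i.e. α·-0.115999 = (1−α)·-0.055570.
So α/(1−α) = (-0.055570)/(-0.115999) = 0.479056, and α = 0.479056/1.479056 ≈ 0.324.

α ≈ 0.324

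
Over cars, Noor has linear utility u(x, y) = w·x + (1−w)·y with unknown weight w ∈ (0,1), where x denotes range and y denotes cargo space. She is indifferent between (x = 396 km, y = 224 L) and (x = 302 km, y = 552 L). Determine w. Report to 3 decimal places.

Equating utilities: w·396 + (1−w)·224 = w·302 + (1−w)·552.
Collecting terms: w·94 = (1−w)·328.
Hence w = 328/(94+328) = 328/422 = 0.777.

w = 0.777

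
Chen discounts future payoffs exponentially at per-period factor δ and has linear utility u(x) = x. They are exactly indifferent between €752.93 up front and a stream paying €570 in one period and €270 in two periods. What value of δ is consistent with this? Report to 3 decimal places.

The stream is worth 570δ + 270δ² today, so 570δ + 270δ² = 752.93.
That is, 270δ² + 570δ − 752.93 = 0, a quadratic in δ.
δ = (−570 + √(570² + 4·270·752.93)) / (2·270) = (−570 + √1138064.40) / 540 ≈ 0.920.

δ ≈ 0.920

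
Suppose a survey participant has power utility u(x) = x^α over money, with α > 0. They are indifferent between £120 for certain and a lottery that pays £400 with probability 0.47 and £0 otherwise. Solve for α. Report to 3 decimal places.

EU(lottery) = 0.47·400^α + 0.53·0 = 0.47·400^α.
Equating: 120^α = 0.47·400^α, i.e. 0.3000^α = 0.47.
α = ln(0.47) / ln(120/400) = -0.755023/-1.203973 ≈ 0.627.

α ≈ 0.627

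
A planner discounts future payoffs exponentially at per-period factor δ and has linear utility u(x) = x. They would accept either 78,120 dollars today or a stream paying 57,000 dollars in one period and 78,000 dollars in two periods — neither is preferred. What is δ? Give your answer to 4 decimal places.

δ ≈ 0.7000

Present value of the stream is 57000·δ + 78000·δ². Indifference gives 57000δ + 78000δ² = 78120.
So 78000δ² + 57000δ − 78120 = 0.
By the quadratic formula (taking the positive root), δ = (−57000 + √27622440000.00) / 156000 ≈ 0.7000.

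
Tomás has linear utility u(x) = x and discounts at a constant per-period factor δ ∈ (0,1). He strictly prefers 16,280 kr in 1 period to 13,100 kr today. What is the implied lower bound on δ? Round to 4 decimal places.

Under u(x) = x this choice says 13100 < δ·16280.
Dividing through by 16280 gives δ > 0.80467.

δ > 0.8047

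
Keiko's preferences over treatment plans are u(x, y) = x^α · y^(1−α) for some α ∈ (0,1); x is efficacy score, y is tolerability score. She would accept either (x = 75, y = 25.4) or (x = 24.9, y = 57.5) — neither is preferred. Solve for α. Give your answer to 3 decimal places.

The Cobb–Douglas utilities coincide, so 75^α·25.4^(1−α) = 24.9^α·57.5^(1−α).
Rearrange to (75/24.9)^α = (57.5/25.4)^(1−α) and take logs: α·1.102620 = (1−α)·0.817036.
So α/(1−α) = (0.817036)/(1.102620) = 0.740995, and α = 0.740995/1.740995 ≈ 0.426.

α ≈ 0.426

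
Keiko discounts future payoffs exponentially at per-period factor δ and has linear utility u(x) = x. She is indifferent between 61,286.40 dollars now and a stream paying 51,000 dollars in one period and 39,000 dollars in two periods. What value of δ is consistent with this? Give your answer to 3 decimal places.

δ ≈ 0.760

The stream is worth 51000δ + 39000δ² today, so 51000δ + 39000δ² = 61286.40.
Rearranged: 39000δ² + 51000δ − 61286.40 = 0.
By the quadratic formula (taking the positive root), δ = (−51000 + √12161678400.00) / 78000 ≈ 0.760.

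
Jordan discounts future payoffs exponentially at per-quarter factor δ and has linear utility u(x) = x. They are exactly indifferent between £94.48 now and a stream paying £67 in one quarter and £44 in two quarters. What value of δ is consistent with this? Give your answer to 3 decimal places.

δ ≈ 0.890

Equating present values: 94.48 = 67δ + 44δ².
So 44δ² + 67δ − 94.48 = 0.
By the quadratic formula (taking the positive root), δ = (−67 + √21117.48) / 88 ≈ 0.890.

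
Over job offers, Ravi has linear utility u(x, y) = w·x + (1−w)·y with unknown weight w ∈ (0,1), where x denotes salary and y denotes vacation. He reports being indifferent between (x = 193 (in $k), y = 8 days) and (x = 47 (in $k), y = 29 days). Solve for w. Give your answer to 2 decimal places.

w = 0.13

u(193,8) = u(47,29) means w·193 + (1−w)·8 = w·47 + (1−w)·29.
w·(193−47) = (1−w)·(29−8), i.e. w·146 = (1−w)·21.
The marginal rate of substitution is 21/146, so w = 21/(146+21) = 0.13.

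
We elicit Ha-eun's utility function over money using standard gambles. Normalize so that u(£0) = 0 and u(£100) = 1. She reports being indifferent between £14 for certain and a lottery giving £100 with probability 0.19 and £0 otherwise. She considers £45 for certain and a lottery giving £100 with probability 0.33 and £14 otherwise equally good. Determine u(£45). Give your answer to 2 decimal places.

From the first indifference, u(£14) = 0.19·u(£100) + 0.81·u(£0) = 0.19·1 + 0.81·0 = 0.19.
The second indifference gives u(£45) = 0.33·u(£100) + 0.67·u(£14) = 0.33·1.00 + 0.67·0.19 = 0.4573.

0.46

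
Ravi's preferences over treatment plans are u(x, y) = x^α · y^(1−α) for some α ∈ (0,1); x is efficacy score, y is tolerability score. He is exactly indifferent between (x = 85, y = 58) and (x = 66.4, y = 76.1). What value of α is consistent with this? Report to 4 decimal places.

α ≈ 0.5238

Indifference: 85^α · 58^(1−α) = 66.4^α · 76.1^(1−α).
Taking logs: α·ln 85 + (1−α)·ln 58 = α·ln 66.4 + (1−α)·ln 76.1, i.e. α·0.2469542 = (1−α)·0.2716053.
Thus α·(0.5185595) = 0.2716053, so α = 0.2716053/0.5185595 ≈ 0.5238.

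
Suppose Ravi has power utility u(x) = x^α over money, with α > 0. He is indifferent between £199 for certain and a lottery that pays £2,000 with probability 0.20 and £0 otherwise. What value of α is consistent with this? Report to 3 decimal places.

The lottery's expected utility is 0.20·u(2000) + 0.80·u(0) = 0.20·2000^α (since u(0) = 0 for α > 0).
Equating: 199^α = 0.20·2000^α, i.e. 0.0995^α = 0.20.
Take logs: α = ln 0.20 / ln(199/2000) ≈ 0.69745.

α ≈ 0.697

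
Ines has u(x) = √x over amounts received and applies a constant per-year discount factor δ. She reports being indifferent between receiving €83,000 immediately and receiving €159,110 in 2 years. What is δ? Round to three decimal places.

δ ≈ 0.850

Indifference means u(83000) = δ^2 · u(159110), so δ^2 = u(83000)/u(159110).
With u(x) = √x: δ^2 = √83000/√159110 = √(83000/159110) = 0.72225.
Taking the square root: δ = 0.72225^(1/2) ≈ 0.850.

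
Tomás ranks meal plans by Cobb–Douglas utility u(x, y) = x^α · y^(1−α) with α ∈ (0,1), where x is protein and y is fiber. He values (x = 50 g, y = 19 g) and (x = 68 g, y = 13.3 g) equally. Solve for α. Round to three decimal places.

α ≈ 0.537

The Cobb–Douglas utilities coincide, so 50^α·19^(1−α) = 68^α·13.3^(1−α).
Taking logs: α·ln 50 + (1−α)·ln 19 = α·ln 68 + (1−α)·ln 13.3, i.e. α·-0.307485 = (1−α)·-0.356675.
Thus α·(-0.664160) = -0.356675, so α = -0.356675/-0.664160 ≈ 0.537.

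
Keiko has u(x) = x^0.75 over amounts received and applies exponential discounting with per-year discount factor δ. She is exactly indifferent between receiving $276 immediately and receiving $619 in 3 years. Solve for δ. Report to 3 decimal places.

Indifference means u(276) = δ^3 · u(619), so δ^3 = u(276)/u(619).
Since u(x) = x^0.75, δ^3 = (276/619)^0.75 = 0.44588^0.75 = 0.54565.
Taking the cube root: δ = 0.54565^(1/3) ≈ 0.817.

δ ≈ 0.817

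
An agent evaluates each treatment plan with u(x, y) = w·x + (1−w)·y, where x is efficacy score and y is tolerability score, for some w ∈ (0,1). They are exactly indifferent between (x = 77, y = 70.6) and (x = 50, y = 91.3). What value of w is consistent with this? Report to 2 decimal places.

w = 0.43

Indifference: w·77 + (1−w)·70.6 = w·50 + (1−w)·91.3.
Rearranging, 27·w − 20.7·(1−w) = 0.
So w/(1−w) = 20.7/27 = 0.7667, giving w = 20.7/(27+20.7) = 0.43.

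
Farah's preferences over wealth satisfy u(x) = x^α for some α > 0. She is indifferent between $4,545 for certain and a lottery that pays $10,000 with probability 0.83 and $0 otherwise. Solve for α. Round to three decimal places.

Since u(0) = 0, the lottery's EU is 0.83·10000^α.
Equating: 4545^α = 0.83·10000^α, i.e. 0.4545^α = 0.83.
Taking logs: α·ln(4545/10000) = ln(0.83), so α = -0.186330 / -0.788557 ≈ 0.236.

α ≈ 0.236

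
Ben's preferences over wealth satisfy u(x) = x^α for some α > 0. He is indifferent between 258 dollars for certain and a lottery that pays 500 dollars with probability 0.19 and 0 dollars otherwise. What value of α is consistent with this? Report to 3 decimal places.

EU(lottery) = 0.19·500^α + 0.81·0 = 0.19·500^α.
Setting u(258) equal to that: 258^α = 0.19·500^α ⇒ (258/500)^α = 0.19.
α = ln(0.19) / ln(258/500) = -1.660731/-0.661649 ≈ 2.510.

α ≈ 2.510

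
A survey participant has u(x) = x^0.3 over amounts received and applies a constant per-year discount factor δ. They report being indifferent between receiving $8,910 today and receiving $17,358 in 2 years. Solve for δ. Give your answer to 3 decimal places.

δ ≈ 0.905

Indifference means u(8910) = δ^2 · u(17358), so δ^2 = u(8910)/u(17358).
Since u(x) = x^0.3, δ^2 = (8910/17358)^0.3 = 0.51331^0.3 = 0.81868.
So δ = 0.81868^(1/2) ≈ 0.905.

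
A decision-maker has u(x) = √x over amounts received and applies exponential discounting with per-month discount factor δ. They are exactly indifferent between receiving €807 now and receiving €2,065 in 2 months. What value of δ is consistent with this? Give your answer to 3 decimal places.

δ ≈ 0.791

Equating discounted utilities: u(807) = δ^2·u(2065) ⇒ δ^2 = u(807)/u(2065).
Since u(x) = √x, δ^2 = √(807/2065) = 0.62514.
Hence δ = (0.62514)^(1/2) = 0.79066.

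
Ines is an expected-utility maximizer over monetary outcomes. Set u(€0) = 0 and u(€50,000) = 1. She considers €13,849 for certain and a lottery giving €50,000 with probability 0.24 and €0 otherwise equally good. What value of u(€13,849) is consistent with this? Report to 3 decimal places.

0.240

The indifference gives u(€13,849) = 0.24·u(€50,000) + 0.76·u(€0) = 0.24·1 + 0.76·0 = 0.24.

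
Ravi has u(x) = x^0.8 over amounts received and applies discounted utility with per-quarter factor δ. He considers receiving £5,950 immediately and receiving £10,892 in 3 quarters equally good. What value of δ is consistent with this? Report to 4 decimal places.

Equating discounted utilities: u(5950) = δ^3·u(10892) ⇒ δ^3 = u(5950)/u(10892).
Since u(x) = x^0.8, δ^3 = (5950/10892)^0.8 = 0.54627^0.8 = 0.61649.
So δ = 0.61649^(1/3) ≈ 0.8511.

δ ≈ 0.8511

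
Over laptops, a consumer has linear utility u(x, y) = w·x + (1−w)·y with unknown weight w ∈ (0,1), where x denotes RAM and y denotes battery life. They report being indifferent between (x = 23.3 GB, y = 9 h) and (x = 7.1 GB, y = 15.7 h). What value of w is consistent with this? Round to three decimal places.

w = 0.293

Equating utilities: w·23.3 + (1−w)·9 = w·7.1 + (1−w)·15.7.
Collecting terms: w·16.2 = (1−w)·6.7.
So w/(1−w) = 6.7/16.2 = 0.4136, giving w = 6.7/(16.2+6.7) = 0.293.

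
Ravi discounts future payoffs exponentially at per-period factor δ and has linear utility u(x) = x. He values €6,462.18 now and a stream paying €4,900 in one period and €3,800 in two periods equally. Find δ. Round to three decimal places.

δ ≈ 0.810

Present value of the stream is 4900·δ + 3800·δ². Indifference gives 4900δ + 3800δ² = 6462.18.
Rearranged: 3800δ² + 4900δ − 6462.18 = 0.
δ = (−4900 + √(4900² + 4·3800·6462.18)) / (2·3800) = (−4900 + √122235136.00) / 7600 ≈ 0.810.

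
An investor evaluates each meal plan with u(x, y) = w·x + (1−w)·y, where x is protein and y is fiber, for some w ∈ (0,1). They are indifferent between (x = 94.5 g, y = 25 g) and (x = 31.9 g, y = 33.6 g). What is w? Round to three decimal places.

u(94.5,25) = u(31.9,33.6) means w·94.5 + (1−w)·25 = w·31.9 + (1−w)·33.6.
Rearranging, 62.6·w − 8.6·(1−w) = 0.
The marginal rate of substitution is 8.6/62.6, so w = 8.6/(62.6+8.6) = 0.121.

w = 0.121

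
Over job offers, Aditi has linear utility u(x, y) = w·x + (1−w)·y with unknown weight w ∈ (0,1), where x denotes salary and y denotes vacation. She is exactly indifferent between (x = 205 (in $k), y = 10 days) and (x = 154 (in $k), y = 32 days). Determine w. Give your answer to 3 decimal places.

w = 0.301

Indifference: w·205 + (1−w)·10 = w·154 + (1−w)·32.
w·(205−154) = (1−w)·(32−10), i.e. w·51 = (1−w)·22.
Hence w = 22/(51+22) = 22/73 = 0.301.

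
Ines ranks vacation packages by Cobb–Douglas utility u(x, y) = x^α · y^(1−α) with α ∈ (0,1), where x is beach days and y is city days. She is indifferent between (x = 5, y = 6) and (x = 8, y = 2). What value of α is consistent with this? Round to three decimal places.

α ≈ 0.700

Set the two utilities equal: 5^α·6^(1−α) = 8^α·2^(1−α).
(5/8)^α = (2/6)^(1−α); take logs: α·ln(5/8) = (1−α)·ln(2/6), i.e. α·-0.470004 = (1−α)·-1.098612.
With A = -0.470004 and B = -1.098612: α·A = (1−α)·B, so α = B/(A+B) = -1.098612/-1.568616 ≈ 0.700.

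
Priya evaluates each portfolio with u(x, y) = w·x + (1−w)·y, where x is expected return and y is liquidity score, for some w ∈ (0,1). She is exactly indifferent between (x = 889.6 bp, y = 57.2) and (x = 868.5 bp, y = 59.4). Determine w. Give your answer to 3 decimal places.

u(889.6,57.2) = u(868.5,59.4) means w·889.6 + (1−w)·57.2 = w·868.5 + (1−w)·59.4.
Rearranging, 21.1·w − 2.2·(1−w) = 0.
So w/(1−w) = 2.2/21.1 = 0.1043, giving w = 2.2/(21.1+2.2) = 0.094.

w = 0.094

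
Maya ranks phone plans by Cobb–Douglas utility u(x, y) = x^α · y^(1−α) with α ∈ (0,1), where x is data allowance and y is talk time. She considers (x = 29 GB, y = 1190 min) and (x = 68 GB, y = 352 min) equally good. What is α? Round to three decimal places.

α ≈ 0.588

Set the two utilities equal: 29^α·1190^(1−α) = 68^α·352^(1−α).
Taking logs: α·ln 29 + (1−α)·ln 1190 = α·ln 68 + (1−α)·ln 352, i.e. α·-0.852212 = (1−α)·-1.218077.
With A = -0.852212 and B = -1.218077: α·A = (1−α)·B, so α = B/(A+B) = -1.218077/-2.070289 ≈ 0.588.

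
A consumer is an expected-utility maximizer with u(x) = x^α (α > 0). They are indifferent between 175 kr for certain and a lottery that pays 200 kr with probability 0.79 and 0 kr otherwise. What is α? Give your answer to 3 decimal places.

α ≈ 1.765

Since u(0) = 0, the lottery's EU is 0.79·200^α.
Indifference: 175^α = 0.79·200^α, so (175/200)^α = 0.79.
Take logs: α = ln 0.79 / ln(175/200) ≈ 1.76530.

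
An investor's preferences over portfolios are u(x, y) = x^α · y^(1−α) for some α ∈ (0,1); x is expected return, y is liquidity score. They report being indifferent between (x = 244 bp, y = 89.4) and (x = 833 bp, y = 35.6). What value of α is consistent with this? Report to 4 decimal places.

Set the two utilities equal: 244^α·89.4^(1−α) = 833^α·35.6^(1−α).
Taking logs: α·ln 244 + (1−α)·ln 89.4 = α·ln 833 + (1−α)·ln 35.6, i.e. α·-1.2278654 = (1−α)·-0.9207750.
So α/(1−α) = (-0.9207750)/(-1.2278654) = 0.7498990, and α = 0.7498990/1.7498990 ≈ 0.4285.

α ≈ 0.4285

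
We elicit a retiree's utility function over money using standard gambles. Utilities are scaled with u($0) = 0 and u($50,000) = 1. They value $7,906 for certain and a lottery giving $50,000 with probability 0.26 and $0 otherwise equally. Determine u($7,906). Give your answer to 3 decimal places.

0.260

u($7,906) equals the lottery's expected utility: 0.26·1 + 0.74·0 = 0.26.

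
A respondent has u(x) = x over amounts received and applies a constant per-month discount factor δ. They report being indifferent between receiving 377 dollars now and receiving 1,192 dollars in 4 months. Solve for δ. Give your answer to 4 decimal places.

δ ≈ 0.7499

Equating discounted utilities: u(377) = δ^4·u(1192) ⇒ δ^4 = u(377)/u(1192).
With u(x) = x: δ^4 = 377/1192 = 0.31628.
Hence δ = (0.31628)^(1/4) = 0.749922.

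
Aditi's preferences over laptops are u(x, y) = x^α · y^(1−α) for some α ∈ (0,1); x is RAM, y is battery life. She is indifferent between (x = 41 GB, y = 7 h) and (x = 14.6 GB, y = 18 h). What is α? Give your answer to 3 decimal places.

α ≈ 0.478

The Cobb–Douglas utilities coincide, so 41^α·7^(1−α) = 14.6^α·18^(1−α).
Rearrange to (41/14.6)^α = (18/7)^(1−α) and take logs: α·1.032551 = (1−α)·0.944462.
So α/(1−α) = (0.944462)/(1.032551) = 0.914688, and α = 0.914688/1.914688 ≈ 0.478.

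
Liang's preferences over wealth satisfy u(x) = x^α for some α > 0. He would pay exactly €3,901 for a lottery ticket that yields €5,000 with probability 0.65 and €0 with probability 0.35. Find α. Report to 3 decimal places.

α ≈ 1.736

The lottery's expected utility is 0.65·u(5000) + 0.35·u(0) = 0.65·5000^α (since u(0) = 0 for α > 0).
Indifference: 3901^α = 0.65·5000^α, so (3901/5000)^α = 0.65.
Take logs: α = ln 0.65 / ln(3901/5000) ≈ 1.73559.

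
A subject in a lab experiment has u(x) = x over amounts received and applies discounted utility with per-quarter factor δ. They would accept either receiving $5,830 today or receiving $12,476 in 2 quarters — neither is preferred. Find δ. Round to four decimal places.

δ ≈ 0.6836

Indifference means u(5830) = δ^2 · u(12476), so δ^2 = u(5830)/u(12476).
With u(x) = x: δ^2 = 5830/12476 = 0.46730.
Hence δ = (0.46730)^(1/2) = 0.683591.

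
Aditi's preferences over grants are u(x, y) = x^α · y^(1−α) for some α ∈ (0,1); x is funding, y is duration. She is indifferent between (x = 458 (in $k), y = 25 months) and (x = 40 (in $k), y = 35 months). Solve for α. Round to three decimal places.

Set the two utilities equal: 458^α·25^(1−α) = 40^α·35^(1−α).
Taking logs: α·ln 458 + (1−α)·ln 25 = α·ln 40 + (1−α)·ln 35, i.e. α·2.437990 = (1−α)·0.336472.
With A = 2.437990 and B = 0.336472: α·A = (1−α)·B, so α = B/(A+B) = 0.336472/2.774462 ≈ 0.121.

α ≈ 0.121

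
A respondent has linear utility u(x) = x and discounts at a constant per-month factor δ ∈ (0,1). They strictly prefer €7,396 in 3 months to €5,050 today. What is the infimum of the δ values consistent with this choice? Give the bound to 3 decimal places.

δ > 0.881

Under u(x) = x this choice says 5050 < δ^3·7396.
So δ^3 > 5050/7396 = 0.68280; taking the cube root of both positive sides preserves the inequality.
δ > 0.68280^(1/3) = 0.881.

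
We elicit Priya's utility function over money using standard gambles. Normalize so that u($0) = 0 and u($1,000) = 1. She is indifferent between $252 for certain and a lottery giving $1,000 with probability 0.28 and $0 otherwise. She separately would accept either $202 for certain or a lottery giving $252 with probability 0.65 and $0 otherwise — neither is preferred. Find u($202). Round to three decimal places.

From the first indifference, u($252) = 0.28·u($1,000) + 0.72·u($0) = 0.28·1 + 0.72·0 = 0.28.
Chaining: u($202) = 0.65·0.28 + 0.35·0.00 = 0.1820.

0.182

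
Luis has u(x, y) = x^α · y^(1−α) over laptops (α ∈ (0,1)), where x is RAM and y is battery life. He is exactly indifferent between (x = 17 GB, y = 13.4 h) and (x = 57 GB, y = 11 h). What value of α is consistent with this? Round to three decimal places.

The Cobb–Douglas utilities coincide, so 17^α·13.4^(1−α) = 57^α·11^(1−α).
Rearrange to (17/57)^α = (11/13.4)^(1−α) and take logs: α·-1.209838 = (1−α)·-0.197359.
Thus α·(-1.407197) = -0.197359, so α = -0.197359/-1.407197 ≈ 0.140.

α ≈ 0.140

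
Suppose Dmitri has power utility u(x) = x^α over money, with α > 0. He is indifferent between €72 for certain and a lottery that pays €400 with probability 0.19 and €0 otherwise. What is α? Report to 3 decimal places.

α ≈ 0.968

The lottery's expected utility is 0.19·u(400) + 0.81·u(0) = 0.19·400^α (since u(0) = 0 for α > 0).
Setting u(72) equal to that: 72^α = 0.19·400^α ⇒ (72/400)^α = 0.19.
Take logs: α = ln 0.19 / ln(72/400) ≈ 0.96847.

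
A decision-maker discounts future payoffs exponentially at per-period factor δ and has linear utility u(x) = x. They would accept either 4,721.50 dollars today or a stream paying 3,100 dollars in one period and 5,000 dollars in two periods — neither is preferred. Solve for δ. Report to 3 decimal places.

δ ≈ 0.710

Equating present values: 4721.50 = 3100δ + 5000δ².
Rearranged: 5000δ² + 3100δ − 4721.50 = 0.
δ = (−3100 + √(3100² + 4·5000·4721.50)) / (2·5000) = (−3100 + √104040000.00) / 10000 ≈ 0.710.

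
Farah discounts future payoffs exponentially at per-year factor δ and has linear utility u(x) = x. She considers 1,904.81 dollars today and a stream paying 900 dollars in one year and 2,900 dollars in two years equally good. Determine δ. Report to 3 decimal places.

Equating present values: 1904.81 = 900δ + 2900δ².
That is, 2900δ² + 900δ − 1904.81 = 0, a quadratic in δ.
By the quadratic formula (taking the positive root), δ = (−900 + √22905796.00) / 5800 ≈ 0.670.

δ ≈ 0.670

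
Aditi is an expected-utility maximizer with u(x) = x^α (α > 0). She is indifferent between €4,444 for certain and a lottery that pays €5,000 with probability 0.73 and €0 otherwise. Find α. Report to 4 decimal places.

EU(lottery) = 0.73·5000^α + 0.27·0 = 0.73·5000^α.
Equating: 4444^α = 0.73·5000^α, i.e. 0.8888^α = 0.73.
Taking logs: α·ln(4444/5000) = ln(0.73), so α = -0.3147107 / -0.1178830 ≈ 2.6697.

α ≈ 2.6697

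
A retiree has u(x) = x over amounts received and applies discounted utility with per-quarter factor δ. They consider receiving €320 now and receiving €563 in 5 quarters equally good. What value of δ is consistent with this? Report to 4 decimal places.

Indifference means u(320) = δ^5 · u(563), so δ^5 = u(320)/u(563).
With u(x) = x: δ^5 = 320/563 = 0.56838.
Taking the 5th root: δ = 0.56838^(1/5) ≈ 0.8932.

δ ≈ 0.8932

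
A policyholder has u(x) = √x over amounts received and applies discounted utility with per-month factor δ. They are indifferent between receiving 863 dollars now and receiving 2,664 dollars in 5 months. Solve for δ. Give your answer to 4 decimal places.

δ ≈ 0.8934

Equating discounted utilities: u(863) = δ^5·u(2664) ⇒ δ^5 = u(863)/u(2664).
With u(x) = √x: δ^5 = √863/√2664 = √(863/2664) = 0.56917.
So δ = 0.56917^(1/5) ≈ 0.8934.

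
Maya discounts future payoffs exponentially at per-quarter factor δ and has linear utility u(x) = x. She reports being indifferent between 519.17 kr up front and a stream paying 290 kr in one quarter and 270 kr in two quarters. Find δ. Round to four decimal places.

δ ≈ 0.9500

Present value of the stream is 290·δ + 270·δ². Indifference gives 290δ + 270δ² = 519.17.
So 270δ² + 290δ − 519.17 = 0.
δ = (−290 + √(290² + 4·270·519.17)) / (2·270) = (−290 + √644803.60) / 540 ≈ 0.9500.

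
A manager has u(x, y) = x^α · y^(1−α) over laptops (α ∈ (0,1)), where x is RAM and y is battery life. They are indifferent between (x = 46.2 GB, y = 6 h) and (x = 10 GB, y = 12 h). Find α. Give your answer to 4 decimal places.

Indifference: 46.2^α · 6^(1−α) = 10^α · 12^(1−α).
(46.2/10)^α = (12/6)^(1−α); take logs: α·ln(46.2/10) = (1−α)·ln(12/6), i.e. α·1.5303947 = (1−α)·0.6931472.
With A = 1.5303947 and B = 0.6931472: α·A = (1−α)·B, so α = B/(A+B) = 0.6931472/2.2235419 ≈ 0.3117.

α ≈ 0.3117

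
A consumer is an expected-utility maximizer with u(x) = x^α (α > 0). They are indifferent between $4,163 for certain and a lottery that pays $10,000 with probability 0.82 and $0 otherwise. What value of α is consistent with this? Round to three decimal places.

The lottery's expected utility is 0.82·u(10000) + 0.18·u(0) = 0.82·10000^α (since u(0) = 0 for α > 0).
Setting u(4163) equal to that: 4163^α = 0.82·10000^α ⇒ (4163/10000)^α = 0.82.
Taking logs: α·ln(4163/10000) = ln(0.82), so α = -0.198451 / -0.876349 ≈ 0.226.

α ≈ 0.226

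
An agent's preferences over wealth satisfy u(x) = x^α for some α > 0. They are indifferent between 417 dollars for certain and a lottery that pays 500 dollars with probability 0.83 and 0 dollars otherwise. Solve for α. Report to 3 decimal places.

α ≈ 1.026

EU(lottery) = 0.83·500^α + 0.17·0 = 0.83·500^α.
Equating: 417^α = 0.83·500^α, i.e. 0.8340^α = 0.83.
Taking logs: α·ln(417/500) = ln(0.83), so α = -0.186330 / -0.181522 ≈ 1.026.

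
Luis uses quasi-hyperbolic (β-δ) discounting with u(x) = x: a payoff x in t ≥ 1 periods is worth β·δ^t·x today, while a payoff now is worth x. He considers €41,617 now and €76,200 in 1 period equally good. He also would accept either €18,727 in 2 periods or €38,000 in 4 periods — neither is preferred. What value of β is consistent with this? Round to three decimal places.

β ≈ 0.778

Both payoffs in the second observation are in the future, so β drops out: δ^2·18727 = δ^4·38000 ⇒ δ^2 = 18727/38000 = 0.49282, so δ = 0.70201.
The first indifference: 41617 = β·δ·76200, so β = 41617/(δ·76200) = 41617/(0.70201·76200) ≈ 0.778.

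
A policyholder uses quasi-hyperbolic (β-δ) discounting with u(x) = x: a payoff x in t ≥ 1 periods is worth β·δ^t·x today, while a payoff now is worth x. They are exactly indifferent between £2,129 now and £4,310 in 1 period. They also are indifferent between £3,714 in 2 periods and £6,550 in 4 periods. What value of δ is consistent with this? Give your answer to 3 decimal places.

δ ≈ 0.753

From the later pair, β·δ^2·3714 = β·δ^4·6550; dividing through, δ^2 = 3714/6550 = 0.56702, so δ = 0.75301.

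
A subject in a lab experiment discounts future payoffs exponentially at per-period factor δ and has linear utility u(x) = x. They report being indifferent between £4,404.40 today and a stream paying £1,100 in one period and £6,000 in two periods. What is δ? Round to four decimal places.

The stream is worth 1100δ + 6000δ² today, so 1100δ + 6000δ² = 4404.40.
So 6000δ² + 1100δ − 4404.40 = 0.
δ = (−1100 + √(1100² + 4·6000·4404.40)) / (2·6000) = (−1100 + √106915600.00) / 12000 ≈ 0.7700.

δ ≈ 0.7700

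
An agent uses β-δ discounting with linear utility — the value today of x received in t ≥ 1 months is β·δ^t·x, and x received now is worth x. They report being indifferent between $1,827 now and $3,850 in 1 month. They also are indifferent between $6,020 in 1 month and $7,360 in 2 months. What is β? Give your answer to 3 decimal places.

From the later pair, β·δ^1·6020 = β·δ^2·7360; dividing through, δ = 6020/7360 = 0.81793.
The first indifference: 1827 = β·δ·3850, so β = 1827/(δ·3850) = 1827/(0.81793·3850) ≈ 0.580.

β ≈ 0.580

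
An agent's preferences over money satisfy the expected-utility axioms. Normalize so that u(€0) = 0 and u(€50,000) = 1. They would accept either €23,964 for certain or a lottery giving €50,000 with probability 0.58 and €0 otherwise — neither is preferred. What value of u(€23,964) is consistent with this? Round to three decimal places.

0.580

The indifference gives u(€23,964) = 0.58·u(€50,000) + 0.42·u(€0) = 0.58·1 + 0.42·0 = 0.58.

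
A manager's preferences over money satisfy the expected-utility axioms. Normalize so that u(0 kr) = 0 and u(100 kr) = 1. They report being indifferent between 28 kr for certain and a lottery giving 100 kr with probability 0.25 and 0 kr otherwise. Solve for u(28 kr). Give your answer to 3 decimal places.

The indifference gives u(28 kr) = 0.25·u(100 kr) + 0.75·u(0 kr) = 0.25·1 + 0.75·0 = 0.25.

0.250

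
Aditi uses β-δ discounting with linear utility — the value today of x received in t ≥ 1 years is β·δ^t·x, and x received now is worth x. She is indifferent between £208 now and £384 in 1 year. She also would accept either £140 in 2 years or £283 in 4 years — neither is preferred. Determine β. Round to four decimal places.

Both payoffs in the second observation are in the future, so β drops out: δ^2·140 = δ^4·283 ⇒ δ^2 = 140/283 = 0.49470, so δ = 0.70335.
The first indifference: 208 = β·δ·384, so β = 208/(δ·384) = 208/(0.70335·384) ≈ 0.7701.

β ≈ 0.7701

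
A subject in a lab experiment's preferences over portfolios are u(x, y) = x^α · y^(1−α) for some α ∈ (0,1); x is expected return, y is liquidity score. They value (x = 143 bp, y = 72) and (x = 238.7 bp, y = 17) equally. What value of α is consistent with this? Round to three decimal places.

Indifference: 143^α · 72^(1−α) = 238.7^α · 17^(1−α).
Rearrange to (143/238.7)^α = (17/72)^(1−α) and take logs: α·-0.512363 = (1−α)·-1.443453.
So α/(1−α) = (-1.443453)/(-0.512363) = 2.817247, and α = 2.817247/3.817247 ≈ 0.738.

α ≈ 0.738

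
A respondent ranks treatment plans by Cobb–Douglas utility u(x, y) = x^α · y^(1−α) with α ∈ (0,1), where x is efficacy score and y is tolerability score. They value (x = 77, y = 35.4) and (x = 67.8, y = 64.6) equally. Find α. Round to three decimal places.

Indifference: 77^α · 35.4^(1−α) = 67.8^α · 64.6^(1−α).
Rearrange to (77/67.8)^α = (64.6/35.4)^(1−α) and take logs: α·0.127243 = (1−α)·0.601503.
So α/(1−α) = (0.601503)/(0.127243) = 4.727199, and α = 4.727199/5.727199 ≈ 0.825.

α ≈ 0.825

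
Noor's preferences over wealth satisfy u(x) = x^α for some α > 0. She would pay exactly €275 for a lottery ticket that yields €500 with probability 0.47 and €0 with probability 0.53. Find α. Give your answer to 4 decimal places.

EU(lottery) = 0.47·500^α + 0.53·0 = 0.47·500^α.
Equating: 275^α = 0.47·500^α, i.e. 0.5500^α = 0.47.
Take logs: α = ln 0.47 / ln(275/500) ≈ 1.262924.

α ≈ 1.2629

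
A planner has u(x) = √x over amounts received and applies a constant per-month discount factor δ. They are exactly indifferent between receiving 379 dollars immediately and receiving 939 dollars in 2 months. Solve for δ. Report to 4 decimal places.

Equating discounted utilities: u(379) = δ^2·u(939) ⇒ δ^2 = u(379)/u(939).
Since u(x) = √x, δ^2 = √(379/939) = 0.63531.
So δ = 0.63531^(1/2) ≈ 0.7971.

δ ≈ 0.7971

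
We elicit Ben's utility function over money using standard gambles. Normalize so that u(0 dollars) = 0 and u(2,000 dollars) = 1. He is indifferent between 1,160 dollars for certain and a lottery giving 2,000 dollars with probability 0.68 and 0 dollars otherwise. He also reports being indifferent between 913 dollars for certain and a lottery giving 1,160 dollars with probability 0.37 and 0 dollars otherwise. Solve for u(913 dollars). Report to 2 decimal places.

First, u(1,160 dollars) = 0.68·u(2,000 dollars) + 0.32·u(0 dollars) = 0.68.
The second indifference gives u(913 dollars) = 0.37·u(1,160 dollars) + 0.63·u(0 dollars) = 0.37·0.68 + 0.63·0.00 = 0.2516.

0.25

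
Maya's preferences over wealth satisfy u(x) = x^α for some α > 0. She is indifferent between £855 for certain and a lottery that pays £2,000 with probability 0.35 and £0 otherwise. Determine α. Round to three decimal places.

EU(lottery) = 0.35·2000^α + 0.65·0 = 0.35·2000^α.
Equating: 855^α = 0.35·2000^α, i.e. 0.4275^α = 0.35.
Take logs: α = ln 0.35 / ln(855/2000) ≈ 1.23537.

α ≈ 1.235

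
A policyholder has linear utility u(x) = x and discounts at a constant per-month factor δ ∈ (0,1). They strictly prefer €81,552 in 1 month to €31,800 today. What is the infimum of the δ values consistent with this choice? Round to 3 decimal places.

δ > 0.390

Comparing present values: 31800 < δ·81552.
So δ > 31800/81552 = 0.38994.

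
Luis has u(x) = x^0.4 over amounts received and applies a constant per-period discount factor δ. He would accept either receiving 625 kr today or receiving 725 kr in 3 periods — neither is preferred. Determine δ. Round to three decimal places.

δ ≈ 0.980

Equating discounted utilities: u(625) = δ^3·u(725) ⇒ δ^3 = u(625)/u(725).
With u(x) = x^0.4: δ^3 = 625^0.4/725^0.4 = (625/725)^0.4 = 0.94236.
Hence δ = (0.94236)^(1/3) = 0.98041.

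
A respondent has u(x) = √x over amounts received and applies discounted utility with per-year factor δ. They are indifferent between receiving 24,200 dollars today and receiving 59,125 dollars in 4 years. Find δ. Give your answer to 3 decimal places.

Indifference means u(24200) = δ^4 · u(59125), so δ^4 = u(24200)/u(59125).
Since u(x) = √x, δ^4 = √(24200/59125) = 0.63977.
Taking the 4th root: δ = 0.63977^(1/4) ≈ 0.894.

δ ≈ 0.894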